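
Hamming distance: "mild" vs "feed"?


Comparing character by character (same length = 4):
  Pos 0: 'm' vs 'f' !=
  Pos 1: 'i' vs 'e' !=
  Pos 2: 'l' vs 'e' !=
  Pos 3: 'd' vs 'd' =
Hamming distance = 3


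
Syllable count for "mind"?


Word: "mind"
Syllable breakdown: mind
Counting: 1 part
= 1 syllable


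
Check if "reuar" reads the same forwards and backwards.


Word: "reuar"
Reversed: "rauer"
Forward == Backward? reuar != rauer
Palindrome = No


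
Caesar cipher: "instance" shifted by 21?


Word: "instance"
Shift: 21
Each letter → (letter + shift) mod 26:
  'i' (8) + 21 = 3 → 'd'
  'n' (13) + 21 = 8 → 'i'
  's' (18) + 21 = 13 → 'n'
  't' (19) + 21 = 14 → 'o'
  'a' (0) + 21 = 21 → 'v'
  'n' (13) + 21 = 8 → 'i'
  'c' (2) + 21 = 23 → 'x'
  'e' (4) + 21 = 25 → 'z'
Result = "dinovixz"


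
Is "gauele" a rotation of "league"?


Word: "league", Candidate: "gauele"
Method: check if candidate is substring of word+word
"leagueleague" contains "gauele"? No
Is rotation = No


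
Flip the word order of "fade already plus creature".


Original: "fade already plus creature"
Words (1..n): fade | already | plus | creature
Reversed (n..1): creature | plus | already | fade
Result = "creature plus already fade"


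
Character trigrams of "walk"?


Word: "walk" (length 4)
Number of trigrams = 4 - 3 + 1 = 2
  Position 0: "wal"
  Position 1: "alk"
Trigrams = "wal", "alk"


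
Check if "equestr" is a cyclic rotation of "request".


Word: "request", Candidate: "equestr"
Method: check if candidate is substring of word+word
"requestrequest" contains "equestr"? Yes
Is rotation = Yes


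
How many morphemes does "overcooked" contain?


Word: "overcooked"
Morphemes: over- | cook | -ed
Each morpheme carries meaning
= 3 morphemes


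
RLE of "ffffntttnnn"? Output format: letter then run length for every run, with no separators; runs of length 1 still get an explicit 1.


String: "ffffntttnnn"
Scanning for consecutive runs:
  'f' x 4
  'n' x 1
  't' x 3
  'n' x 3
RLE = "f4n1t3n3"


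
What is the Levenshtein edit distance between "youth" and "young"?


Word 1: "youth" (length 5)
Word 2: "young" (length 5)
One optimal edit sequence (insert/delete/substitute each cost 1):
  1. keep 'y'
  2. keep 'o'
  3. keep 'u'
  4. substitute 't' -> 'n'  (+1)
  5. substitute 'h' -> 'g'  (+1)
Total edit operations: 2
Edit distance = 2


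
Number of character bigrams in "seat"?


Word: "seat" (length 4)
Number of 2-grams = length - 2 + 1 = 4 - 2 + 1
= 3


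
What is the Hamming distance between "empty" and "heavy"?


Comparing character by character (same length = 5):
  Pos 0: 'e' vs 'h' !=
  Pos 1: 'm' vs 'e' !=
  Pos 2: 'p' vs 'a' !=
  Pos 3: 't' vs 'v' !=
  Pos 4: 'y' vs 'y' =
Hamming distance = 4


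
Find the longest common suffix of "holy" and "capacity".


Word 1: "holy"
Word 2: "capacity"
Comparing from end:
  Pos -1: 'y' == 'y'
  Pos -2: 'l' != 't' (stop)
LCS = "y" (length 1)


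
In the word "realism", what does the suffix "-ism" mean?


Suffix: -ism
As in: realism -> real + -ism
Meaning = belief / practice


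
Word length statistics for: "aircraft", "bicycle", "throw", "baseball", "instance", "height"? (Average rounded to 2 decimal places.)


Lengths: "aircraft"=8, "bicycle"=7, "throw"=5, "baseball"=8, "instance"=8, "height"=6
Sum = 42, Count = 6
Average = 42/6 = 7.00
= avg=7.00, min=5, max=8


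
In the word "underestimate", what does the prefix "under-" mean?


Prefix: under-
Example: underestimate (under- + estimate)
Meaning = insufficient


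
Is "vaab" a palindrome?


Word: "vaab"
Reversed: "baav"
Forward == Backward? vaab != baav
Palindrome = No


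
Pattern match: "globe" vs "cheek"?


Pattern of "globe": [0, 1, 2, 3, 4]
Pattern of "cheek": [0, 1, 2, 2, 3]
Patterns do not match
Same pattern = No


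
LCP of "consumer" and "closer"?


Word 1: "consumer"
Word 2: "closer"
Comparing from start:
  Pos 0: 'c' == 'c'
  Pos 1: 'o' != 'l' (stop)
LCP = "c" (length 1)


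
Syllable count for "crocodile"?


Word: "crocodile"
Syllable breakdown: croc-o-dile
Counting: 3 parts
= 3 syllables


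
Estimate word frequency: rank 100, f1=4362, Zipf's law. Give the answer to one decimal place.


Zipf's law: f(r) = f(1) / r
f(1) = 4362
f(100) = 4362 / 100
= 43.6 occurrences


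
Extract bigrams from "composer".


Word: "composer" (length 8)
Number of bigrams = 8 - 2 + 1 = 7
  Position 0: "co"
  Position 1: "om"
  Position 2: "mp"
  Position 3: "po"
  Position 4: "os"
  Position 5: "se"
  Position 6: "er"
Bigrams = "co", "om", "mp", "po", "os", "se", "er"


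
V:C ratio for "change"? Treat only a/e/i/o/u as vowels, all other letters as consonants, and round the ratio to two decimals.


Word: "change"
Vowels (a,e,i,o,u): 2
Consonants: 4
Ratio = 2/4
= 0.50


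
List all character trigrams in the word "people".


Word: "people" (length 6)
Number of trigrams = 6 - 3 + 1 = 4
  Position 0: "peo"
  Position 1: "eop"
  Position 2: "opl"
  Position 3: "ple"
Trigrams = "peo", "eop", "opl", "ple"


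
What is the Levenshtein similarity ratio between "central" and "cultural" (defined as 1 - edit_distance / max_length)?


Word 1: "central" (length 7)
Word 2: "cultural" (length 8)
One optimal edit sequence:
  1. keep 'c'
  2. substitute 'e' -> 'u'  (+1)
  3. substitute 'n' -> 'l'  (+1)
  4. keep 't'
  5. insert 'u'  (+1)
  6. keep 'r'
  7. keep 'a'
  8. keep 'l'
Edit distance = 3
Max length = max(7, 8) = 8
Similarity = 1 - 3/8
= 0.6250


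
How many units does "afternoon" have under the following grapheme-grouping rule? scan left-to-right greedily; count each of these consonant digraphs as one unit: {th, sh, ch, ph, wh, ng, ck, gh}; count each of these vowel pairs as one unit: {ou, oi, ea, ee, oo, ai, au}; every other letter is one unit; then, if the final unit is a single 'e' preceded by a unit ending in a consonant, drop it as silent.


Word: "afternoon" (9 letters)
Left-to-right scan:
  [1] 'a' (letter)
  [2] 'f' (letter)
  [3] 't' (letter)
  [4] 'e' (letter)
  [5] 'r' (letter)
  [6] 'n' (letter)
  [7] 'oo' (vowel-pair)
  [8] 'n' (letter)
Units from scan: 8
Sound units = 8 units


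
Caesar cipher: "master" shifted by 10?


Word: "master"
Shift: 10
Each letter → (letter + shift) mod 26:
  'm' (12) + 10 = 22 → 'w'
  'a' (0) + 10 = 10 → 'k'
  's' (18) + 10 = 2 → 'c'
  't' (19) + 10 = 3 → 'd'
  'e' (4) + 10 = 14 → 'o'
  'r' (17) + 10 = 1 → 'b'
Result = "wkcdob"


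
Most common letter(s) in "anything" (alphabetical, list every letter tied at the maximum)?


Word: "anything"
Letter counts:
  'a': 1
  'g': 1
  'h': 1
  'i': 1
  'n': 2
  't': 1
  'y': 1
Maximum count = 2
Most frequent = 'n' (2 times each)


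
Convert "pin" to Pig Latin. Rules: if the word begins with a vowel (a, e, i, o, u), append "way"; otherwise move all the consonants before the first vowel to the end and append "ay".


Word: "pin"
Starts with consonant(s) → move to end, add 'ay'
Consonant cluster: "p"
Pig Latin = "inpay"


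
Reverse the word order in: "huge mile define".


Original: "huge mile define"
Words (1..n): huge | mile | define
Reversed (n..1): define | mile | huge
Result = "define mile huge"


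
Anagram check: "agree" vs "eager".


Word 1: "agree" → sorted: aeegr
Word 2: "eager" → sorted: aeegr
Same letters? aeegr == aeegr
Anagram = Yes


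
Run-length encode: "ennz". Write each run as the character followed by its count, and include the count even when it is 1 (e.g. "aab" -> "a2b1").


String: "ennz"
Scanning for consecutive runs:
  'e' x 1
  'n' x 2
  'z' x 1
RLE = "e1n2z1"


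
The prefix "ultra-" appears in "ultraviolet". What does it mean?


Prefix: ultra-
Example: ultraviolet (ultra- + violet)
Meaning = beyond


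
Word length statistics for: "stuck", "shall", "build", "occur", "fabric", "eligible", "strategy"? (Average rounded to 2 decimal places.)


Lengths: "stuck"=5, "shall"=5, "build"=5, "occur"=5, "fabric"=6, "eligible"=8, "strategy"=8
Sum = 42, Count = 7
Average = 42/7 = 6.00
= avg=6.00, min=5, max=8


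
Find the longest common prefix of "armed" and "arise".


Word 1: "armed"
Word 2: "arise"
Comparing from start:
  Pos 0: 'a' == 'a'
  Pos 1: 'r' == 'r'
  Pos 2: 'm' != 'i' (stop)
LCP = "ar" (length 2)


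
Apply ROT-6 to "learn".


Word: "learn"
Shift: 6
Each letter → (letter + shift) mod 26:
  'l' (11) + 6 = 17 → 'r'
  'e' (4) + 6 = 10 → 'k'
  'a' (0) + 6 = 6 → 'g'
  'r' (17) + 6 = 23 → 'x'
  'n' (13) + 6 = 19 → 't'
Result = "rkgxt"


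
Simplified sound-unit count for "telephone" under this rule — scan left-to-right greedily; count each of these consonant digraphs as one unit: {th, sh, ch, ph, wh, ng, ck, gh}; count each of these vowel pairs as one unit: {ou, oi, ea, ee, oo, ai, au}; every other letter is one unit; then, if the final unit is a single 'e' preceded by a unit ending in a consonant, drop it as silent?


Word: "telephone" (9 letters)
Left-to-right scan:
  1. 't' (letter)
  2. 'e' (letter)
  3. 'l' (letter)
  4. 'e' (letter)
  5. 'ph' (digraph)
  6. 'o' (letter)
  7. 'n' (letter)
  8. 'e' (letter)
Units from scan: 8
Final unit is 'e' after a consonant -> drop as silent (-1)
Sound units = 7 units


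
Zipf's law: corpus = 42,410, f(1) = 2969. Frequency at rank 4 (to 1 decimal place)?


Zipf's law: f(r) = f(1) / r
f(1) = 2969
f(4) = 2969 / 4
= 742.3 occurrences


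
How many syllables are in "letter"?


Word: "letter"
Syllable breakdown: let-ter
Counting: 2 parts
= 2 syllables


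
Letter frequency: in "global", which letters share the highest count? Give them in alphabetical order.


Word: "global"
Letter counts:
  'a': 1
  'b': 1
  'g': 1
  'l': 2
  'o': 1
Maximum count = 2
Most frequent = 'l' (2 times each)


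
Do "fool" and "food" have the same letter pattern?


Pattern of "fool": [0, 1, 1, 2]
Pattern of "food": [0, 1, 1, 2]
Patterns match
Same pattern = Yes


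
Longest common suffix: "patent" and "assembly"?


Word 1: "patent"
Word 2: "assembly"
Comparing from end:
  Pos -1: 't' != 'y' (stop)
LCS = "" (length 0)


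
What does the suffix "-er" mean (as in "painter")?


Suffix: -er
Example: painter (paint + -er)
Meaning = one who / more


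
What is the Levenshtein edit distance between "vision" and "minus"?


Word 1: "vision" (length 6)
Word 2: "minus" (length 5)
One optimal edit sequence (insert/delete/substitute each cost 1):
  1. substitute 'v' -> 'm'  (+1)
  2. keep 'i'
  3. delete 's'  (+1)
  4. substitute 'i' -> 'n'  (+1)
  5. substitute 'o' -> 'u'  (+1)
  6. substitute 'n' -> 's'  (+1)
Total edit operations: 5
Edit distance = 5


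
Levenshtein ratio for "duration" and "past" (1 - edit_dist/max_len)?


Word 1: "duration" (length 8)
Word 2: "past" (length 4)
One optimal edit sequence:
  1. delete 'd'  (+1)
  2. delete 'u'  (+1)
  3. substitute 'r' -> 'p'  (+1)
  4. keep 'a'
  5. delete 't'  (+1)
  6. delete 'i'  (+1)
  7. substitute 'o' -> 's'  (+1)
  8. substitute 'n' -> 't'  (+1)
Edit distance = 7
Max length = max(8, 4) = 8
Similarity = 1 - 7/8
= 0.1250


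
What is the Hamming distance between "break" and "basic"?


Comparing character by character (same length = 5):
  Pos 0: 'b' vs 'b' =
  Pos 1: 'r' vs 'a' !=
  Pos 2: 'e' vs 's' !=
  Pos 3: 'a' vs 'i' !=
  Pos 4: 'k' vs 'c' !=
Hamming distance = 4


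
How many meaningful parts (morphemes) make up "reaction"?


Word: "reaction"
Morphemes: re- | act | -ion
Each morpheme carries meaning
= 3 morphemes


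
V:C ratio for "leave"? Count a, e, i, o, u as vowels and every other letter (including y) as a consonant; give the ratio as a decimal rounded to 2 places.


Word: "leave"
Vowels (a,e,i,o,u): 3
Consonants: 2
Ratio = 3/2
= 1.50


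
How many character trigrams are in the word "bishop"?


Word: "bishop" (length 6)
Number of 3-grams = length - 3 + 1 = 6 - 3 + 1
= 4


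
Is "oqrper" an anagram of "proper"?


Word 1: "proper" → sorted: eopprr
Word 2: "oqrper" → sorted: eopqrr
Same letters? eopprr != eopqrr
Anagram = No


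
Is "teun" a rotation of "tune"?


Word: "tune", Candidate: "teun"
Method: check if candidate is substring of word+word
"tunetune" contains "teun"? No
Is rotation = No


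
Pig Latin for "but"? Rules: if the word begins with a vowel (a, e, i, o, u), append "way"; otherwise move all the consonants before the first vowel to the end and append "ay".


Word: "but"
Starts with consonant(s) → move to end, add 'ay'
Consonant cluster: "b"
Pig Latin = "utbay"


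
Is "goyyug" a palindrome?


Word: "goyyug"
Reversed: "guyyog"
Forward == Backward? goyyug != guyyog
Palindrome = No


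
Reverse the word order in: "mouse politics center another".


Original: "mouse politics center another"
Words (1..n): mouse | politics | center | another
Reversed (n..1): another | center | politics | mouse
Result = "another center politics mouse"


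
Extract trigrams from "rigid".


Word: "rigid" (length 5)
Number of trigrams = 5 - 3 + 1 = 3
  Position 0: "rig"
  Position 1: "igi"
  Position 2: "gid"
Trigrams = "rig", "igi", "gid"


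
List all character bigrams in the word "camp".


Word: "camp" (length 4)
Number of bigrams = 4 - 2 + 1 = 3
  Position 0: "ca"
  Position 1: "am"
  Position 2: "mp"
Bigrams = "ca", "am", "mp"


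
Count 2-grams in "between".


Word: "between" (length 7)
Number of 2-grams = length - 2 + 1 = 7 - 2 + 1
= 6


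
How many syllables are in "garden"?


Word: "garden"
Syllable breakdown: gar | den
Counting: 2 parts
= 2 syllables


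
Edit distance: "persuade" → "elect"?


Word 1: "persuade" (length 8)
Word 2: "elect" (length 5)
One optimal edit sequence (insert/delete/substitute each cost 1):
  1. delete 'p'  (+1)
  2. keep 'e'
  3. delete 'r'  (+1)
  4. delete 's'  (+1)
  5. substitute 'u' -> 'l'  (+1)
  6. substitute 'a' -> 'e'  (+1)
  7. substitute 'd' -> 'c'  (+1)
  8. substitute 'e' -> 't'  (+1)
Total edit operations: 7
Edit distance = 7


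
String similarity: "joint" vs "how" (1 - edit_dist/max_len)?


Word 1: "joint" (length 5)
Word 2: "how" (length 3)
One optimal edit sequence:
  1. substitute 'j' -> 'h'  (+1)
  2. keep 'o'
  3. delete 'i'  (+1)
  4. delete 'n'  (+1)
  5. substitute 't' -> 'w'  (+1)
Edit distance = 4
Max length = max(5, 3) = 5
Similarity = 1 - 4/5
= 0.2000


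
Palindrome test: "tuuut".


Word: "tuuut"
Reversed: "tuuut"
Forward == Backward? tuuut == tuuut
Palindrome = Yes


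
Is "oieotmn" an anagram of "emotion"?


Word 1: "emotion" → sorted: eimnoot
Word 2: "oieotmn" → sorted: eimnoot
Same letters? eimnoot == eimnoot
Anagram = Yes


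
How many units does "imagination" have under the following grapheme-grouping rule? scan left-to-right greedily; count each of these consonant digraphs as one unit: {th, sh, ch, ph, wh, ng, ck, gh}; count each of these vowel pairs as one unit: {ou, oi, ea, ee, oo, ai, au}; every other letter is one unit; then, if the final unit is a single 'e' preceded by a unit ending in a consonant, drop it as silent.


Word: "imagination" (11 letters)
Left-to-right scan:
  (1) 'i' (letter)
  (2) 'm' (letter)
  (3) 'a' (letter)
  (4) 'g' (letter)
  (5) 'i' (letter)
  (6) 'n' (letter)
  (7) 'a' (letter)
  (8) 't' (letter)
  (9) 'i' (letter)
  (10) 'o' (letter)
  (11) 'n' (letter)
Units from scan: 11
Sound units = 11 units


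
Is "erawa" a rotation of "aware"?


Word: "aware", Candidate: "erawa"
Method: check if candidate is substring of word+word
"awareaware" contains "erawa"? No
Is rotation = No


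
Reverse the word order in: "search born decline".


Original: "search born decline"
Words (1..n): search | born | decline
Reversed (n..1): decline | born | search
Result = "decline born search"


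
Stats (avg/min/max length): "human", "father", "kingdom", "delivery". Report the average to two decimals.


Lengths: "human"=5, "father"=6, "kingdom"=7, "delivery"=8
Sum = 26, Count = 4
Average = 26/4 = 6.50
= avg=6.50, min=5, max=8


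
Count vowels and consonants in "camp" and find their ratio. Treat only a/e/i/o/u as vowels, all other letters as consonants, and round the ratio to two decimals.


Word: "camp"
Vowels (a,e,i,o,u): 1
Consonants: 3
Ratio = 1/3
= 0.33


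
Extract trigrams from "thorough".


Word: "thorough" (length 8)
Number of trigrams = 8 - 3 + 1 = 6
  Position 0: "tho"
  Position 1: "hor"
  Position 2: "oro"
  Position 3: "rou"
  Position 4: "oug"
  Position 5: "ugh"
Trigrams = "tho", "hor", "oro", "rou", "oug", "ugh"


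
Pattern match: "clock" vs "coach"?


Pattern of "clock": [0, 1, 2, 0, 3]
Pattern of "coach": [0, 1, 2, 0, 3]
Patterns match
Same pattern = Yes


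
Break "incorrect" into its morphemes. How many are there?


Word: "incorrect"
Morphemes: in- | correct
Each morpheme carries meaning
= 2 morphemes


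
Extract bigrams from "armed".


Word: "armed" (length 5)
Number of bigrams = 5 - 2 + 1 = 4
  Position 0: "ar"
  Position 1: "rm"
  Position 2: "me"
  Position 3: "ed"
Bigrams = "ar", "rm", "me", "ed"


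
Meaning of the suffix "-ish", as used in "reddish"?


Suffix: -ish
Example: reddish = red + -ish, with a spelling change
Meaning = somewhat / having the qualities of


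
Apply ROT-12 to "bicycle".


Word: "bicycle"
Shift: 12
Each letter → (letter + shift) mod 26:
  'b' (1) + 12 = 13 → 'n'
  'i' (8) + 12 = 20 → 'u'
  'c' (2) + 12 = 14 → 'o'
  'y' (24) + 12 = 10 → 'k'
  'c' (2) + 12 = 14 → 'o'
  'l' (11) + 12 = 23 → 'x'
  'e' (4) + 12 = 16 → 'q'
Result = "nuokoxq"


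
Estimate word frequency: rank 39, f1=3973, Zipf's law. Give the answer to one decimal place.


Zipf's law: f(r) = f(1) / r
f(1) = 3973
f(39) = 3973 / 39
= 101.9 occurrences


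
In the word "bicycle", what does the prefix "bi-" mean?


Prefix: bi-
Example: bicycle = bi- + cycle
Meaning = two


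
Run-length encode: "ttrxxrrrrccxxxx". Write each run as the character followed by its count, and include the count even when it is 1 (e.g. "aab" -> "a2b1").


String: "ttrxxrrrrccxxxx"
Scanning for consecutive runs:
  't' x 2
  'r' x 1
  'x' x 2
  'r' x 4
  'c' x 2
  'x' x 4
RLE = "t2r1x2r4c2x4"


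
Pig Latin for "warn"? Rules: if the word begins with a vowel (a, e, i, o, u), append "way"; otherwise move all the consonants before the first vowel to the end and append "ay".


Word: "warn"
Starts with consonant(s) → move to end, add 'ay'
Consonant cluster: "w"
Pig Latin = "arnway"


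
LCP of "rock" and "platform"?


Word 1: "rock"
Word 2: "platform"
Comparing from start:
  Pos 0: 'r' != 'p' (stop)
LCP = "" (length 0)


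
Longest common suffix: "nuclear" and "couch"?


Word 1: "nuclear"
Word 2: "couch"
Comparing from end:
  Pos -1: 'r' != 'h' (stop)
LCS = "" (length 0)


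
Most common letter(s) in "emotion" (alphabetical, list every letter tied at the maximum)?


Word: "emotion"
Letter counts:
  'e': 1
  'i': 1
  'm': 1
  'n': 1
  'o': 2
  't': 1
Maximum count = 2
Most frequent = 'o' (2 times each)


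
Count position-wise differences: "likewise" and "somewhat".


Comparing character by character (same length = 8):
  Pos 0: 'l' vs 's' !=
  Pos 1: 'i' vs 'o' !=
  Pos 2: 'k' vs 'm' !=
  Pos 3: 'e' vs 'e' =
  Pos 4: 'w' vs 'w' =
  Pos 5: 'i' vs 'h' !=
  Pos 6: 's' vs 'a' !=
  Pos 7: 'e' vs 't' !=
Hamming distance = 6


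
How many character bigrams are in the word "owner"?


Word: "owner" (length 5)
Number of 2-grams = length - 2 + 1 = 5 - 2 + 1
= 4


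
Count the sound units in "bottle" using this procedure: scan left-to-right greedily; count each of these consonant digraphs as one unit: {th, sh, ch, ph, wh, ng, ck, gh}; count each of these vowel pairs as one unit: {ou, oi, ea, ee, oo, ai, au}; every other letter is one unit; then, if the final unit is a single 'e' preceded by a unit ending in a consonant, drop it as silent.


Word: "bottle" (6 letters)
Left-to-right scan:
  [1] 'b' (letter)
  [2] 'o' (letter)
  [3] 't' (letter)
  [4] 't' (letter)
  [5] 'l' (letter)
  [6] 'e' (letter)
Units from scan: 6
Final unit is 'e' after a consonant -> drop as silent (-1)
Sound units = 5 units


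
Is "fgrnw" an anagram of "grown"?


Word 1: "grown" → sorted: gnorw
Word 2: "fgrnw" → sorted: fgnrw
Same letters? gnorw != fgnrw
Anagram = No


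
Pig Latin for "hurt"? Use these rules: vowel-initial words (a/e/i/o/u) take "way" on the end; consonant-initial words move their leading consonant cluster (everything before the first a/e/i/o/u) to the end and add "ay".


Word: "hurt"
Starts with consonant(s) → move to end, add 'ay'
Consonant cluster: "h"
Pig Latin = "urthay"


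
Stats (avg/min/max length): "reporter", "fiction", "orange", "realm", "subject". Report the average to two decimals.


Lengths: "reporter"=8, "fiction"=7, "orange"=6, "realm"=5, "subject"=7
Sum = 33, Count = 5
Average = 33/5 = 6.60
= avg=6.60, min=5, max=8


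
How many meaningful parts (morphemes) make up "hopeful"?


Word: "hopeful"
Morphemes: hope + -ful
Each morpheme carries meaning
= 2 morphemes


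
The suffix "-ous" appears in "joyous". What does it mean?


Suffix: -ous
Example: joyous = joy + -ous
Meaning = having quality of


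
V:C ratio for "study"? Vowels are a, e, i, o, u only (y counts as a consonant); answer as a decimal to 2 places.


Word: "study"
Vowels (a,e,i,o,u): 1
Consonants: 4
Ratio = 1/4
= 0.25


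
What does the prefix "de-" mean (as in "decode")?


Prefix: de-
Example: decode = de- + code
Meaning = remove / reverse


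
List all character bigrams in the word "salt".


Word: "salt" (length 4)
Number of bigrams = 4 - 2 + 1 = 3
  Position 0: "sa"
  Position 1: "al"
  Position 2: "lt"
Bigrams = "sa", "al", "lt"


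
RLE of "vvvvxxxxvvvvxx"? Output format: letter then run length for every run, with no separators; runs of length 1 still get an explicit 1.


String: "vvvvxxxxvvvvxx"
Scanning for consecutive runs:
  'v' x 4
  'x' x 4
  'v' x 4
  'x' x 2
RLE = "v4x4v4x2"


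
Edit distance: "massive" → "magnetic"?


Word 1: "massive" (length 7)
Word 2: "magnetic" (length 8)
One optimal edit sequence (insert/delete/substitute each cost 1):
  1. keep 'm'
  2. keep 'a'
  3. insert 'g'  (+1)
  4. substitute 's' -> 'n'  (+1)
  5. substitute 's' -> 'e'  (+1)
  6. substitute 'i' -> 't'  (+1)
  7. substitute 'v' -> 'i'  (+1)
  8. substitute 'e' -> 'c'  (+1)
Total edit operations: 6
Edit distance = 6


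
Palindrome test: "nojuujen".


Word: "nojuujen"
Reversed: "nejuujon"
Forward == Backward? nojuujen != nejuujon
Palindrome = No


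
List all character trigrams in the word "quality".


Word: "quality" (length 7)
Number of trigrams = 7 - 3 + 1 = 5
  Position 0: "qua"
  Position 1: "ual"
  Position 2: "ali"
  Position 3: "lit"
  Position 4: "ity"
Trigrams = "qua", "ual", "ali", "lit", "ity"


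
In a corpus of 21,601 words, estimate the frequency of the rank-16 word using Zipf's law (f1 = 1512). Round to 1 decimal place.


Zipf's law: f(r) = f(1) / r
f(1) = 1512
f(16) = 1512 / 16
= 94.5 occurrences


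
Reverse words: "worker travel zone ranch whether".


Original: "worker travel zone ranch whether"
Words (1..n): worker | travel | zone | ranch | whether
Reversed (n..1): whether | ranch | zone | travel | worker
Result = "whether ranch zone travel worker"


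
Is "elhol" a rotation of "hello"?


Word: "hello", Candidate: "elhol"
Method: check if candidate is substring of word+word
"hellohello" contains "elhol"? No
Is rotation = No


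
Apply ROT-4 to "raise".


Word: "raise"
Shift: 4
Each letter → (letter + shift) mod 26:
  'r' (17) + 4 = 21 → 'v'
  'a' (0) + 4 = 4 → 'e'
  'i' (8) + 4 = 12 → 'm'
  's' (18) + 4 = 22 → 'w'
  'e' (4) + 4 = 8 → 'i'
Result = "vemwi"


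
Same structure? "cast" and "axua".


Pattern of "cast": [0, 1, 2, 3]
Pattern of "axua": [0, 1, 2, 0]
Patterns do not match
Same pattern = No


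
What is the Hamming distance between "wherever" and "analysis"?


Comparing character by character (same length = 8):
  Pos 0: 'w' vs 'a' !=
  Pos 1: 'h' vs 'n' !=
  Pos 2: 'e' vs 'a' !=
  Pos 3: 'r' vs 'l' !=
  Pos 4: 'e' vs 'y' !=
  Pos 5: 'v' vs 's' !=
  Pos 6: 'e' vs 'i' !=
  Pos 7: 'r' vs 's' !=
Hamming distance = 8


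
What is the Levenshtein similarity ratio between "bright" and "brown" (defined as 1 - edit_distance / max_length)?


Word 1: "bright" (length 6)
Word 2: "brown" (length 5)
One optimal edit sequence:
  1. keep 'b'
  2. keep 'r'
  3. delete 'i'  (+1)
  4. substitute 'g' -> 'o'  (+1)
  5. substitute 'h' -> 'w'  (+1)
  6. substitute 't' -> 'n'  (+1)
Edit distance = 4
Max length = max(6, 5) = 6
Similarity = 1 - 4/6
= 0.3333


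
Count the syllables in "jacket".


Word: "jacket"
Syllable breakdown: jack · et
Counting: 2 parts
= 2 syllables


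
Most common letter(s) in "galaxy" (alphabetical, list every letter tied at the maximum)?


Word: "galaxy"
Letter counts:
  'a': 2
  'g': 1
  'l': 1
  'x': 1
  'y': 1
Maximum count = 2
Most frequent = 'a' (2 times each)


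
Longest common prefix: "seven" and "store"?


Word 1: "seven"
Word 2: "store"
Comparing from start:
  Pos 0: 's' == 's'
  Pos 1: 'e' != 't' (stop)
LCP = "s" (length 1)


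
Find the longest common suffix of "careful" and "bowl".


Word 1: "careful"
Word 2: "bowl"
Comparing from end:
  Pos -1: 'l' == 'l'
  Pos -2: 'u' != 'w' (stop)
LCS = "l" (length 1)


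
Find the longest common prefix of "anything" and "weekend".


Word 1: "anything"
Word 2: "weekend"
Comparing from start:
  Pos 0: 'a' != 'w' (stop)
LCP = "" (length 0)


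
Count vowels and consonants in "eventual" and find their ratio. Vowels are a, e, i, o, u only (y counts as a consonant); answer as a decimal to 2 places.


Word: "eventual"
Vowels (a,e,i,o,u): 4
Consonants: 4
Ratio = 4/4
= 1.00


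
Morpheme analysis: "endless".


Word: "endless"
Morphemes: end / -less
Each morpheme carries meaning
= 2 morphemes


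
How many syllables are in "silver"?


Word: "silver"
Syllable breakdown: sil-ver
Counting: 2 parts
= 2 syllables


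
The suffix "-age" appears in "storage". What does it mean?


Suffix: -age
As in: storage -> store + -age, with a spelling change
Meaning = result / collection


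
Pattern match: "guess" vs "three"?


Pattern of "guess": [0, 1, 2, 3, 3]
Pattern of "three": [0, 1, 2, 3, 3]
Patterns match
Same pattern = Yes


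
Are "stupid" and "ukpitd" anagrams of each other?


Word 1: "stupid" → sorted: dipstu
Word 2: "ukpitd" → sorted: dikptu
Same letters? dipstu != dikptu
Anagram = No


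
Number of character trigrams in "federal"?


Word: "federal" (length 7)
Number of 3-grams = length - 3 + 1 = 7 - 3 + 1
= 5


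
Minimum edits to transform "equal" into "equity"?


Word 1: "equal" (length 5)
Word 2: "equity" (length 6)
One optimal edit sequence (insert/delete/substitute each cost 1):
  1. keep 'e'
  2. keep 'q'
  3. keep 'u'
  4. insert 'i'  (+1)
  5. substitute 'a' -> 't'  (+1)
  6. substitute 'l' -> 'y'  (+1)
Total edit operations: 3
Edit distance = 3


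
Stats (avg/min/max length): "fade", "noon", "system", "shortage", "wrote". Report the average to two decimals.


Lengths: "fade"=4, "noon"=4, "system"=6, "shortage"=8, "wrote"=5
Sum = 27, Count = 5
Average = 27/5 = 5.40
= avg=5.40, min=4, max=8


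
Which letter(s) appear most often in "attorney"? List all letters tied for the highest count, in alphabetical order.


Word: "attorney"
Letter counts:
  'a': 1
  'e': 1
  'n': 1
  'o': 1
  'r': 1
  't': 2
  'y': 1
Maximum count = 2
Most frequent = 't' (2 times each)


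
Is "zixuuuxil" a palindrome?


Word: "zixuuuxil"
Reversed: "lixuuuxiz"
Forward == Backward? zixuuuxil != lixuuuxiz
Palindrome = No


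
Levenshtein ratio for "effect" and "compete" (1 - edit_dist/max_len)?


Word 1: "effect" (length 6)
Word 2: "compete" (length 7)
One optimal edit sequence:
  1. insert 'c'  (+1)
  2. substitute 'e' -> 'o'  (+1)
  3. substitute 'f' -> 'm'  (+1)
  4. substitute 'f' -> 'p'  (+1)
  5. keep 'e'
  6. substitute 'c' -> 't'  (+1)
  7. substitute 't' -> 'e'  (+1)
Edit distance = 6
Max length = max(6, 7) = 7
Similarity = 1 - 6/7
= 0.1429


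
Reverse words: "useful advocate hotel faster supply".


Original: "useful advocate hotel faster supply"
Words (1..n): useful | advocate | hotel | faster | supply
Reversed (n..1): supply | faster | hotel | advocate | useful
Result = "supply faster hotel advocate useful"


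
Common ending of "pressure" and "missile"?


Word 1: "pressure"
Word 2: "missile"
Comparing from end:
  Pos -1: 'e' == 'e'
  Pos -2: 'r' != 'l' (stop)
LCS = "e" (length 1)


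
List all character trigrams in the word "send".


Word: "send" (length 4)
Number of trigrams = 4 - 3 + 1 = 2
  Position 0: "sen"
  Position 1: "end"
Trigrams = "sen", "end"


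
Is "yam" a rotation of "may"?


Word: "may", Candidate: "yam"
Method: check if candidate is substring of word+word
"maymay" contains "yam"? No
Is rotation = No


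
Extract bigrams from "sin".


Word: "sin" (length 3)
Number of bigrams = 3 - 2 + 1 = 2
  Position 0: "si"
  Position 1: "in"
Bigrams = "si", "in"


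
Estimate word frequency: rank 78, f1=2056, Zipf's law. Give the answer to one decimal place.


Zipf's law: f(r) = f(1) / r
f(1) = 2056
f(78) = 2056 / 78
= 26.4 occurrences


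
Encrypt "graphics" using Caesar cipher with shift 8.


Word: "graphics"
Shift: 8
Each letter → (letter + shift) mod 26:
  'g' (6) + 8 = 14 → 'o'
  'r' (17) + 8 = 25 → 'z'
  'a' (0) + 8 = 8 → 'i'
  'p' (15) + 8 = 23 → 'x'
  'h' (7) + 8 = 15 → 'p'
  'i' (8) + 8 = 16 → 'q'
  'c' (2) + 8 = 10 → 'k'
  's' (18) + 8 = 0 → 'a'
Result = "ozixpqka"


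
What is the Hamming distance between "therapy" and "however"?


Comparing character by character (same length = 7):
  Pos 0: 't' vs 'h' !=
  Pos 1: 'h' vs 'o' !=
  Pos 2: 'e' vs 'w' !=
  Pos 3: 'r' vs 'e' !=
  Pos 4: 'a' vs 'v' !=
  Pos 5: 'p' vs 'e' !=
  Pos 6: 'y' vs 'r' !=
Hamming distance = 7


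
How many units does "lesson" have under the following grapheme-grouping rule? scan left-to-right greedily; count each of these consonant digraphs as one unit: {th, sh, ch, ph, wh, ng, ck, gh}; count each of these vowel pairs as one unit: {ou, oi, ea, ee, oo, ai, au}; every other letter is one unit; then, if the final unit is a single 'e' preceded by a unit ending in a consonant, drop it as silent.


Word: "lesson" (6 letters)
Left-to-right scan:
  1. 'l' (letter)
  2. 'e' (letter)
  3. 's' (letter)
  4. 's' (letter)
  5. 'o' (letter)
  6. 'n' (letter)
Units from scan: 6
Sound units = 6 units


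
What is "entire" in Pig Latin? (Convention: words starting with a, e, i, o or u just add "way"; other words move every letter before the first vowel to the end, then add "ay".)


Word: "entire"
Starts with vowel → add 'way'
Pig Latin = "entireway"


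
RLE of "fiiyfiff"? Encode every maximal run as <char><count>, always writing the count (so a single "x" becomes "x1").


String: "fiiyfiff"
Scanning for consecutive runs:
  'f' x 1
  'i' x 2
  'y' x 1
  'f' x 1
  'i' x 1
  'f' x 2
RLE = "f1i2y1f1i1f2"


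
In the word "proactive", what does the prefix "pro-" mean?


Prefix: pro-
As in: proactive -> pro- + active
Meaning = forward / in favor of


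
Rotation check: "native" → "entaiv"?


Word: "native", Candidate: "entaiv"
Method: check if candidate is substring of word+word
"nativenative" contains "entaiv"? No
Is rotation = No


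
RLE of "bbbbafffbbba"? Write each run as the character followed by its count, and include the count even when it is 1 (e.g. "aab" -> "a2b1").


String: "bbbbafffbbba"
Scanning for consecutive runs:
  'b' x 4
  'a' x 1
  'f' x 3
  'b' x 3
  'a' x 1
RLE = "b4a1f3b3a1"


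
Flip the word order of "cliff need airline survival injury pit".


Original: "cliff need airline survival injury pit"
Words (1..n): cliff | need | airline | survival | injury | pit
Reversed (n..1): pit | injury | survival | airline | need | cliff
Result = "pit injury survival airline need cliff"


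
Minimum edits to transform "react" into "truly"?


Word 1: "react" (length 5)
Word 2: "truly" (length 5)
One optimal edit sequence (insert/delete/substitute each cost 1):
  1. substitute 'r' -> 't'  (+1)
  2. substitute 'e' -> 'r'  (+1)
  3. substitute 'a' -> 'u'  (+1)
  4. substitute 'c' -> 'l'  (+1)
  5. substitute 't' -> 'y'  (+1)
Total edit operations: 5
Edit distance = 5


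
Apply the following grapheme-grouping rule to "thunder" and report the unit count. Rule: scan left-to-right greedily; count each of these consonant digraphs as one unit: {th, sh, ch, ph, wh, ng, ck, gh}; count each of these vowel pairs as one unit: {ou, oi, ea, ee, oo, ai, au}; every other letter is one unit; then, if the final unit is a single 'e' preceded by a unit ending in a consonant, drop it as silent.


Word: "thunder" (7 letters)
Left-to-right scan:
  1. 'th' (digraph)
  2. 'u' (letter)
  3. 'n' (letter)
  4. 'd' (letter)
  5. 'e' (letter)
  6. 'r' (letter)
Units from scan: 6
Sound units = 6 units


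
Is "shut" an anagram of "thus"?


Word 1: "thus" → sorted: hstu
Word 2: "shut" → sorted: hstu
Same letters? hstu == hstu
Anagram = Yes


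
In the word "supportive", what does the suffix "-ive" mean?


Suffix: -ive
As in: supportive -> support + -ive
Meaning = tending to


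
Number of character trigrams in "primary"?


Word: "primary" (length 7)
Number of 3-grams = length - 3 + 1 = 7 - 3 + 1
= 5


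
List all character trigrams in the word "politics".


Word: "politics" (length 8)
Number of trigrams = 8 - 3 + 1 = 6
  Position 0: "pol"
  Position 1: "oli"
  Position 2: "lit"
  Position 3: "iti"
  Position 4: "tic"
  Position 5: "ics"
Trigrams = "pol", "oli", "lit", "iti", "tic", "ics"


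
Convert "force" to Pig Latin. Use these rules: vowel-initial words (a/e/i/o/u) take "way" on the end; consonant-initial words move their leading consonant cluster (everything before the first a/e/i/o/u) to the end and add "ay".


Word: "force"
Starts with consonant(s) → move to end, add 'ay'
Consonant cluster: "f"
Pig Latin = "orcefay"


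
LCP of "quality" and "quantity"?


Word 1: "quality"
Word 2: "quantity"
Comparing from start:
  Pos 0: 'q' == 'q'
  Pos 1: 'u' == 'u'
  Pos 2: 'a' == 'a'
  Pos 3: 'l' != 'n' (stop)
LCP = "qua" (length 3)


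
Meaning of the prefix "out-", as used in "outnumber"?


Prefix: out-
Example: outnumber (out- + number)
Meaning = surpass


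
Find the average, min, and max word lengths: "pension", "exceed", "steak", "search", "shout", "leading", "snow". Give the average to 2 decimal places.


Lengths: "pension"=7, "exceed"=6, "steak"=5, "search"=6, "shout"=5, "leading"=7, "snow"=4
Sum = 40, Count = 7
Average = 40/7 = 5.71
= avg=5.71, min=4, max=7


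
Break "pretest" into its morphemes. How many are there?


Word: "pretest"
Morphemes: pre- / test
Each morpheme carries meaning
= 2 morphemes


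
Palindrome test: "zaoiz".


Word: "zaoiz"
Reversed: "zioaz"
Forward == Backward? zaoiz != zioaz
Palindrome = No


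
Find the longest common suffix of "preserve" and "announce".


Word 1: "preserve"
Word 2: "announce"
Comparing from end:
  Pos -1: 'e' == 'e'
  Pos -2: 'v' != 'c' (stop)
LCS = "e" (length 1)


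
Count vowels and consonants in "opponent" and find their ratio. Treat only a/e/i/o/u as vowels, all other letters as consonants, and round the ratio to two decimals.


Word: "opponent"
Vowels (a,e,i,o,u): 3
Consonants: 5
Ratio = 3/5
= 0.60


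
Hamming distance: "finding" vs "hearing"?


Comparing character by character (same length = 7):
  Pos 0: 'f' vs 'h' !=
  Pos 1: 'i' vs 'e' !=
  Pos 2: 'n' vs 'a' !=
  Pos 3: 'd' vs 'r' !=
  Pos 4: 'i' vs 'i' =
  Pos 5: 'n' vs 'n' =
  Pos 6: 'g' vs 'g' =
Hamming distance = 4


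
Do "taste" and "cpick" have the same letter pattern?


Pattern of "taste": [0, 1, 2, 0, 3]
Pattern of "cpick": [0, 1, 2, 0, 3]
Patterns match
Same pattern = Yes


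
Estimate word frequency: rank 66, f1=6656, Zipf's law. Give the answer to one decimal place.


Zipf's law: f(r) = f(1) / r
f(1) = 6656
f(66) = 6656 / 66
= 100.8 occurrences


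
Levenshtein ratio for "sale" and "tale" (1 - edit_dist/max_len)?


Word 1: "sale" (length 4)
Word 2: "tale" (length 4)
One optimal edit sequence:
  1. substitute 's' -> 't'  (+1)
  2. keep 'a'
  3. keep 'l'
  4. keep 'e'
Edit distance = 1
Max length = max(4, 4) = 4
Similarity = 1 - 1/4
= 0.7500


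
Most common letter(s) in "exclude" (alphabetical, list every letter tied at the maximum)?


Word: "exclude"
Letter counts:
  'c': 1
  'd': 1
  'e': 2
  'l': 1
  'u': 1
  'x': 1
Maximum count = 2
Most frequent = 'e' (2 times each)


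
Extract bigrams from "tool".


Word: "tool" (length 4)
Number of bigrams = 4 - 2 + 1 = 3
  Position 0: "to"
  Position 1: "oo"
  Position 2: "ol"
Bigrams = "to", "oo", "ol"


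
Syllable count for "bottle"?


Word: "bottle"
Syllable breakdown: bot | tle
Counting: 2 parts
= 2 syllables


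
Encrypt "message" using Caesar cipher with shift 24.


Word: "message"
Shift: 24
Each letter → (letter + shift) mod 26:
  'm' (12) + 24 = 10 → 'k'
  'e' (4) + 24 = 2 → 'c'
  's' (18) + 24 = 16 → 'q'
  's' (18) + 24 = 16 → 'q'
  'a' (0) + 24 = 24 → 'y'
  'g' (6) + 24 = 4 → 'e'
  'e' (4) + 24 = 2 → 'c'
Result = "kcqqyec"


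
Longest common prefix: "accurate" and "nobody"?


Word 1: "accurate"
Word 2: "nobody"
Comparing from start:
  Pos 0: 'a' != 'n' (stop)
LCP = "" (length 0)


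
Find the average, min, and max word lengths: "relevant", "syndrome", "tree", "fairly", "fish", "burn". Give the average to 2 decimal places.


Lengths: "relevant"=8, "syndrome"=8, "tree"=4, "fairly"=6, "fish"=4, "burn"=4
Sum = 34, Count = 6
Average = 34/6 = 5.67
= avg=5.67, min=4, max=8


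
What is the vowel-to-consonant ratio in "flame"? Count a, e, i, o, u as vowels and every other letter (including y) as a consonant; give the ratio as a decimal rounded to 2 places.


Word: "flame"
Vowels (a,e,i,o,u): 2
Consonants: 3
Ratio = 2/3
= 0.67


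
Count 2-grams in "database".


Word: "database" (length 8)
Number of 2-grams = length - 2 + 1 = 8 - 2 + 1
= 7


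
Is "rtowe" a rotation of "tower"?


Word: "tower", Candidate: "rtowe"
Method: check if candidate is substring of word+word
"towertower" contains "rtowe"? Yes
Is rotation = Yes


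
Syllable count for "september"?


Word: "september"
Syllable breakdown: sep | tem | ber
Counting: 3 parts
= 3 syllables


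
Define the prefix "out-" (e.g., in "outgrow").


Prefix: out-
As in: outgrow -> out- + grow
Meaning = surpass


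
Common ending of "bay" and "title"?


Word 1: "bay"
Word 2: "title"
Comparing from end:
  Pos -1: 'y' != 'e' (stop)
LCS = "" (length 0)


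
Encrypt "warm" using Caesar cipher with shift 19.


Word: "warm"
Shift: 19
Each letter → (letter + shift) mod 26:
  'w' (22) + 19 = 15 → 'p'
  'a' (0) + 19 = 19 → 't'
  'r' (17) + 19 = 10 → 'k'
  'm' (12) + 19 = 5 → 'f'
Result = "ptkf"


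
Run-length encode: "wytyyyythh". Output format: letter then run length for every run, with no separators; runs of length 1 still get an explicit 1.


String: "wytyyyythh"
Scanning for consecutive runs:
  'w' x 1
  'y' x 1
  't' x 1
  'y' x 4
  't' x 1
  'h' x 2
RLE = "w1y1t1y4t1h2"


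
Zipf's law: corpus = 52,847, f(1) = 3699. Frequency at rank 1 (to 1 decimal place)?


Zipf's law: f(r) = f(1) / r
f(1) = 3699
f(1) = 3699 / 1
= 3699.0 occurrences


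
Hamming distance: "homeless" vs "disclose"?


Comparing character by character (same length = 8):
  Pos 0: 'h' vs 'd' !=
  Pos 1: 'o' vs 'i' !=
  Pos 2: 'm' vs 's' !=
  Pos 3: 'e' vs 'c' !=
  Pos 4: 'l' vs 'l' =
  Pos 5: 'e' vs 'o' !=
  Pos 6: 's' vs 's' =
  Pos 7: 's' vs 'e' !=
Hamming distance = 6
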